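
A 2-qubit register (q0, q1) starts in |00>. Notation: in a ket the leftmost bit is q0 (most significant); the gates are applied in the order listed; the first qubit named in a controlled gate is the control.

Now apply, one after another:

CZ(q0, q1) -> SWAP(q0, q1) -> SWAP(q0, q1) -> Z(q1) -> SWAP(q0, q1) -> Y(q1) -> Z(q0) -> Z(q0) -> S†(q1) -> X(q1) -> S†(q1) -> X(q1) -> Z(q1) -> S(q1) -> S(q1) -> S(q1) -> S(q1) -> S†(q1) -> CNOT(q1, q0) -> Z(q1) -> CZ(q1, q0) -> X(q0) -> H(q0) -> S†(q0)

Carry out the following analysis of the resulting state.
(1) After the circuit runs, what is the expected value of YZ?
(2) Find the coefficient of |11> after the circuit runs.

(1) The expectation value of YZ is 1. Key observation: steps 14-17 multiply out to the identity, so the circuit reduces to the remaining gates.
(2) The final state's coefficient on |11> equals sqrt(2)/2.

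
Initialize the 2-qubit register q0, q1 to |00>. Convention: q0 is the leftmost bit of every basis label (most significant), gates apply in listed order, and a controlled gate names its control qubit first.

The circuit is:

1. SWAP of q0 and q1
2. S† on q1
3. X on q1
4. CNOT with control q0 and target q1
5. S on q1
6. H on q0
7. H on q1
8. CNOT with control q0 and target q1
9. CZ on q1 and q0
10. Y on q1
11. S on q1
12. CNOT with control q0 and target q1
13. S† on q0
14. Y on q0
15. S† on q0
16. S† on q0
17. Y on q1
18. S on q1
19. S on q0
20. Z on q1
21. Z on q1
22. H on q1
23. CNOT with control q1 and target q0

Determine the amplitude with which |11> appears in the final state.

The amplitude on |11> is -sqrt(2)*I/2.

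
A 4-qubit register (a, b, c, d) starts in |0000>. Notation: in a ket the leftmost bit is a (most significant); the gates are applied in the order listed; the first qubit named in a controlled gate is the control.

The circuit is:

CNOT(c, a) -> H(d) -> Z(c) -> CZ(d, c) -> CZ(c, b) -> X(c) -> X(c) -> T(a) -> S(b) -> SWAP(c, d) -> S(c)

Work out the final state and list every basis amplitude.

The final amplitudes are sqrt(2)/2 on |0000>, sqrt(2)*I/2 on |0010>, and 0 on every other basis state. Key observation: the block from step 6 through step 7 cancels to the identity and can be dropped.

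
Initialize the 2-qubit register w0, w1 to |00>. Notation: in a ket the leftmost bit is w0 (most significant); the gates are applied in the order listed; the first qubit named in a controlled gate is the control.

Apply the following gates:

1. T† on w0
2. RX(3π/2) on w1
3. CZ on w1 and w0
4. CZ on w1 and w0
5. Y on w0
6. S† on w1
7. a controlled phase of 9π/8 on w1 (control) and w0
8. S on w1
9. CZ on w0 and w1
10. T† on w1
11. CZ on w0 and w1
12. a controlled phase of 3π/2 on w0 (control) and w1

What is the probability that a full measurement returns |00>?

The probability of measuring |00> is 0. Key observation: steps 3-4 multiply out to the identity, so the circuit reduces to the remaining gates.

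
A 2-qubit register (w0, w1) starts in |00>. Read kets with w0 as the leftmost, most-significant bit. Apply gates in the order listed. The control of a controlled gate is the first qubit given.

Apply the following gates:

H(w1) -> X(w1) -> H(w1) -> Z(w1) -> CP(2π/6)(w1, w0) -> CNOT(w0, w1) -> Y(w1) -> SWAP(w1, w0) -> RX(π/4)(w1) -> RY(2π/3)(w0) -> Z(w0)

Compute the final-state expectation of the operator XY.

The expectation value of XY is -sqrt(6)/4. Key observation: gates 1-4 undo each other exactly, leaving only the rest of the circuit to track.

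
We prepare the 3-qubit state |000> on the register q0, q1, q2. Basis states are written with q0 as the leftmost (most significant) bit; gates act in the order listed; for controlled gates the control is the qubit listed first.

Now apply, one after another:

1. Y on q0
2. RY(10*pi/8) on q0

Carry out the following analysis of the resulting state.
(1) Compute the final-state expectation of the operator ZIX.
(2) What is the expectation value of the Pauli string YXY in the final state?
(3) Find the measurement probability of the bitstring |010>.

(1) The observable ZIX averages to 0.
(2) The expectation value of YXY is 0.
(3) The probability of measuring |010> is 0.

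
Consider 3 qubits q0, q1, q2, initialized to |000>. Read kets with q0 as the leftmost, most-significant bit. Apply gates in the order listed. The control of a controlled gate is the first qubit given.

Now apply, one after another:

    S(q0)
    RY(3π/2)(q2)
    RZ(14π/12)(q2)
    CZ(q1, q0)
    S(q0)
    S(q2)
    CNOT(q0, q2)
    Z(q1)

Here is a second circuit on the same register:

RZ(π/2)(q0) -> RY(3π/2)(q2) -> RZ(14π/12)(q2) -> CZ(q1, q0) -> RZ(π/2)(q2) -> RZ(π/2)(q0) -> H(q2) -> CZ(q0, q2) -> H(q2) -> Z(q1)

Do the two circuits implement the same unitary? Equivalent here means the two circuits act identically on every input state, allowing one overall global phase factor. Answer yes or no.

Yes: on every input state the two circuits agree up to one overall phase factor.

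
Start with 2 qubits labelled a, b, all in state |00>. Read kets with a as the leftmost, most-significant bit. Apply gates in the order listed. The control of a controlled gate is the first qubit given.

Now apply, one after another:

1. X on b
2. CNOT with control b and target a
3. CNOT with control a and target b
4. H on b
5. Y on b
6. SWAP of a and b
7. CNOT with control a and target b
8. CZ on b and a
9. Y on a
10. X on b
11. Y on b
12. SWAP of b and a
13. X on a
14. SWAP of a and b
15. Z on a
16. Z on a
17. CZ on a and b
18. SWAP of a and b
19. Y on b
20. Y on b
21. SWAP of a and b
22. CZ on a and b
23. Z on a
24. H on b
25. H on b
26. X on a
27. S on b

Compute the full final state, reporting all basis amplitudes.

The resulting statevector has amplitude -sqrt(2)*I/2 on |00>, 0 on |01>, 0 on |10>, sqrt(2)/2 on |11>. Key observation: the block from step 16 through step 23 cancels to the identity and can be dropped.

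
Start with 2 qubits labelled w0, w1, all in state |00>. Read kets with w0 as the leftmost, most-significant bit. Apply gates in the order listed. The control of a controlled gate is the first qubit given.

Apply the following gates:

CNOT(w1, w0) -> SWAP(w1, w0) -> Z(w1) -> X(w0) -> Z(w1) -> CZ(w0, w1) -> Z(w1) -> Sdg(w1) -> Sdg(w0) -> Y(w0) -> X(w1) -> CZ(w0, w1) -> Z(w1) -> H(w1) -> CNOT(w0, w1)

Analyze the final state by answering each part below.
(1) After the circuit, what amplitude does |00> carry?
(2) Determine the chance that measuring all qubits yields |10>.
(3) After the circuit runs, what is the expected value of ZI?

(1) The final state's coefficient on |00> equals sqrt(2)/2.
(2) Outcome |10> occurs with probability 0.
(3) The expectation value of ZI is 1.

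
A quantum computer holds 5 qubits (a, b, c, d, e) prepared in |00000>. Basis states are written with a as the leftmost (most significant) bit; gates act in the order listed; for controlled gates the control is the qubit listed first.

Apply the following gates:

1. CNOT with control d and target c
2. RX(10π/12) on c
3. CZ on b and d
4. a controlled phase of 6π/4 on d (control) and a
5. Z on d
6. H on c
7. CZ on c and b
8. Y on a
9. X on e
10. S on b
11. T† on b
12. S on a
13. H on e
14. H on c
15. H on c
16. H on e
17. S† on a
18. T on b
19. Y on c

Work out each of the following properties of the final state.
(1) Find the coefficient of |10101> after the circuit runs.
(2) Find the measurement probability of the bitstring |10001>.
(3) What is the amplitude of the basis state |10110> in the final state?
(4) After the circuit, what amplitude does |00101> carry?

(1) The final state's coefficient on |10101> equals (1 - I)*(-sqrt(3) + I)/4. Key observation: gates 11-18 undo each other exactly, leaving only the rest of the circuit to track.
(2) A full measurement returns |10001> with probability 1/2.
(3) |10110> carries amplitude 0 in the final state.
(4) The final state's coefficient on |00101> equals 0.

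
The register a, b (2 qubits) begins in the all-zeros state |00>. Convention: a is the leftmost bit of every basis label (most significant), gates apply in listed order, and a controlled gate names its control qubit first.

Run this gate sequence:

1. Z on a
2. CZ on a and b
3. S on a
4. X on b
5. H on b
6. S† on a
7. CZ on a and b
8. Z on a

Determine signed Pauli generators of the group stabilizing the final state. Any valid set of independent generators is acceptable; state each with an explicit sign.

The final state is stabilized by the group generated by -IX, +ZI; other independent generating sets are equally valid.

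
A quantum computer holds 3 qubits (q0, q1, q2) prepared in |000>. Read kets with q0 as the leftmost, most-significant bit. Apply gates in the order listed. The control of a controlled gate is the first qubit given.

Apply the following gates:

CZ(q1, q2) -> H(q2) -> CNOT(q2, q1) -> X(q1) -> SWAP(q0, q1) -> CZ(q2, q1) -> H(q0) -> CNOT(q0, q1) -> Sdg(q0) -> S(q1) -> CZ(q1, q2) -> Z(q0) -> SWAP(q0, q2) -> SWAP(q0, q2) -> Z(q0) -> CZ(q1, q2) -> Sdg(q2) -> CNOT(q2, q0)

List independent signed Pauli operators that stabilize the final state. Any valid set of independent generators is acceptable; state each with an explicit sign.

One valid set of independent stabilizer generators is -XZY, -IYX, +ZZZ (any independent generating set of the same group is equally correct). Key observation: gates 11-16 undo each other exactly, leaving only the rest of the circuit to track.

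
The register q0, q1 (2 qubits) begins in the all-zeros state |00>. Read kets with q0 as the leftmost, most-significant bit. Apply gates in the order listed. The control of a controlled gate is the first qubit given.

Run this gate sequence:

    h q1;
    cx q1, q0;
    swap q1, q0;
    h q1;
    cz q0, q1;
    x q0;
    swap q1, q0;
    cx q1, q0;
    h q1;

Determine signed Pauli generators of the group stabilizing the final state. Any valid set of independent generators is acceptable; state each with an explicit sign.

The stabilizer group can be generated by +XI, +IZ, among other valid generating sets.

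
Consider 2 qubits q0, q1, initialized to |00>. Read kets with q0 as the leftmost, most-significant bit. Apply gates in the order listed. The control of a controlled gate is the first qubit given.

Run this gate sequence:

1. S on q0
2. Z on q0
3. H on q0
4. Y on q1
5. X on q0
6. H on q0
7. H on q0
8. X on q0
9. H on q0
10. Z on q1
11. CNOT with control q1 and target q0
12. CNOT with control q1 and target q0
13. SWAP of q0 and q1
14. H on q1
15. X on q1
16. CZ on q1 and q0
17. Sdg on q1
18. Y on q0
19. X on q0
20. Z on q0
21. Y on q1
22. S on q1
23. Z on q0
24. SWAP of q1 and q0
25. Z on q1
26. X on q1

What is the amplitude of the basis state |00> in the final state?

The amplitude on |00> is sqrt(2)/2. Key observation: steps 5-8 multiply out to the identity, so the circuit reduces to the remaining gates.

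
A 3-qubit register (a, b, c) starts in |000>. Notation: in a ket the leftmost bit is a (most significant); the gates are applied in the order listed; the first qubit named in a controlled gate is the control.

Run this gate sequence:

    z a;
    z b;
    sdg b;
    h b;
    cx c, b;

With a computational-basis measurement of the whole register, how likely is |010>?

The probability of measuring |010> is 1/2.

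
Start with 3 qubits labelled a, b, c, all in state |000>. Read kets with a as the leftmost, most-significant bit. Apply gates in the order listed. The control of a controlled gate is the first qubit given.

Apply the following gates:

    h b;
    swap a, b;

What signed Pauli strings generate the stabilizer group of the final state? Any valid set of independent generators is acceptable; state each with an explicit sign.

One valid set of independent stabilizer generators is +XII, +IZI, +IIZ (any independent generating set of the same group is equally correct).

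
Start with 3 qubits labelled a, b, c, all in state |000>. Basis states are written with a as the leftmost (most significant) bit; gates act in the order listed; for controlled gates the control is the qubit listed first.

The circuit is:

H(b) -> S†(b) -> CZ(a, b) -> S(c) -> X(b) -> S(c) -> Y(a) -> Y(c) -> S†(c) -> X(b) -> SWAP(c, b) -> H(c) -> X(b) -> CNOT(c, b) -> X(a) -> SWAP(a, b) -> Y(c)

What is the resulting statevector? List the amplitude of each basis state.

After the circuit, the state carries amplitude -1/2 + I/2 on |001>, 1/2 + I/2 on |100>, and 0 on every other basis state.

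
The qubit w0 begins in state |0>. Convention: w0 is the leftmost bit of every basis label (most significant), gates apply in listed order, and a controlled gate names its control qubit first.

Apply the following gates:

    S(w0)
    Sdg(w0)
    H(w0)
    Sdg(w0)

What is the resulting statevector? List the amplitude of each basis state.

After the circuit, the state carries amplitude sqrt(2)/2 on |0>, -sqrt(2)*I/2 on |1>. Key observation: gates 1-2 undo each other exactly, leaving only the rest of the circuit to track.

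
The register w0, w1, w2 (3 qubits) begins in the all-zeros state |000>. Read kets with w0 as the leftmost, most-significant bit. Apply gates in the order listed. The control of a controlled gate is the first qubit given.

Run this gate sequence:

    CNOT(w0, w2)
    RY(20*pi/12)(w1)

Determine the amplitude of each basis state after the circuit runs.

After the circuit, the state carries amplitude -sqrt(3)/2 on |000>, 1/2 on |010>, and 0 on every other basis state.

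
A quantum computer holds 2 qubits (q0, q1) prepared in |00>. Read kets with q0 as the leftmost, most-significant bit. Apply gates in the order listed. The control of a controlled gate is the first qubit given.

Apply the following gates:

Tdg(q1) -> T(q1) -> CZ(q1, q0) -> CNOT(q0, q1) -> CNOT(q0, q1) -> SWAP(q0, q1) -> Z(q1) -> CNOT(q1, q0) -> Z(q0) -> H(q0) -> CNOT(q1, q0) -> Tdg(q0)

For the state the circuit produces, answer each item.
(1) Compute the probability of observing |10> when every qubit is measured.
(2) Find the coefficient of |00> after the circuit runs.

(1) Outcome |10> occurs with probability 1/2. Key observation: the block from step 4 through step 5 cancels to the identity and can be dropped.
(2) The amplitude on |00> is sqrt(2)/2.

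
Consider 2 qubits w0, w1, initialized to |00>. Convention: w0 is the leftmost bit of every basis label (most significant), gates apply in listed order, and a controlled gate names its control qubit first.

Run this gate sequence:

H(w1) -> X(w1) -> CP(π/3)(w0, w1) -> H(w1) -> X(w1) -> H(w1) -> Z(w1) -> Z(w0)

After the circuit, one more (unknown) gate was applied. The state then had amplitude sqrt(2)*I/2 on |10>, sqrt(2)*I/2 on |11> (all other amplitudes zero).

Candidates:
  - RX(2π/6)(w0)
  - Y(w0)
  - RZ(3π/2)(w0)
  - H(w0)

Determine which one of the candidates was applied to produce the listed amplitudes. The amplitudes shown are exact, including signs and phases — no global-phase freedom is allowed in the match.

The unique candidate consistent with the amplitudes is Y(w0). Key observation: the block from step 4 through step 7 cancels to the identity and can be dropped.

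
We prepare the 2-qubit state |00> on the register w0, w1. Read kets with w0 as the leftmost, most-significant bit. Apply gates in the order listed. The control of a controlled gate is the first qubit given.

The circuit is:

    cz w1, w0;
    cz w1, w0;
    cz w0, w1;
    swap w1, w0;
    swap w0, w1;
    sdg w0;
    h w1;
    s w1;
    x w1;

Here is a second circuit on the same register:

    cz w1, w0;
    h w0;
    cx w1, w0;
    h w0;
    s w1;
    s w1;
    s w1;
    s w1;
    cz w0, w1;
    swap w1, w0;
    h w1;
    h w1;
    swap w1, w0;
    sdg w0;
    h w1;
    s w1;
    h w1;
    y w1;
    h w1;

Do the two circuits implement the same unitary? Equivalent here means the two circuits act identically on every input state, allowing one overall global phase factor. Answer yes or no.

No: there is an input state on which the two circuits produce genuinely different outputs (not merely differing by a phase).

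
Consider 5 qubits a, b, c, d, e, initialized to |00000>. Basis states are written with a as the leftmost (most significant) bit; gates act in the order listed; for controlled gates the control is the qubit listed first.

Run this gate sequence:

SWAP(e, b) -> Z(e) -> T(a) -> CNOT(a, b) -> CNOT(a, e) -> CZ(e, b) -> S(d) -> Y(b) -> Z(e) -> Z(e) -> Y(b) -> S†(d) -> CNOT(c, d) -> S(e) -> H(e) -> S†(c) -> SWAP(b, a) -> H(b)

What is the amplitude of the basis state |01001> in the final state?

The amplitude on |01001> is 1/2. Key observation: gates 7-12 undo each other exactly, leaving only the rest of the circuit to track.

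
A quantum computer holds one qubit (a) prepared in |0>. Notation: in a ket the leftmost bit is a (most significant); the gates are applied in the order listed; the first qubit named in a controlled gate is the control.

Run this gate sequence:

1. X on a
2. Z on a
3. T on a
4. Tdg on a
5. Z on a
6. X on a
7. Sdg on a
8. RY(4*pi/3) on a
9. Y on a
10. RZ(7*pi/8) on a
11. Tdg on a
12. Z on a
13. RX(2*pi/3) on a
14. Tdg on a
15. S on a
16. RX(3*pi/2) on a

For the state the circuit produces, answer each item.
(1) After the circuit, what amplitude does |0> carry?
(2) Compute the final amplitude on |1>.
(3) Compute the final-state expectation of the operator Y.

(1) The final state's coefficient on |0> equals -sqrt(6)*exp(3*I*pi/16)/8 + sqrt(6)*I*exp(-7*I*pi/16)/8 + sqrt(2)*I*exp(-I*pi/16)/8 - 3*sqrt(2)*exp(-11*I*pi/16)/8. Key observation: steps 1-6 multiply out to the identity, so the circuit reduces to the remaining gates.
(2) |1> carries amplitude 3*sqrt(2)*I*exp(-11*I*pi/16)/8 - sqrt(6)*I*exp(3*I*pi/16)/8 + sqrt(2)*exp(-I*pi/16)/8 - sqrt(6)*exp(-7*I*pi/16)/8 in the final state.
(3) The observable Y averages to -3*sqrt(sqrt(2) + 2)/8 - 1/4.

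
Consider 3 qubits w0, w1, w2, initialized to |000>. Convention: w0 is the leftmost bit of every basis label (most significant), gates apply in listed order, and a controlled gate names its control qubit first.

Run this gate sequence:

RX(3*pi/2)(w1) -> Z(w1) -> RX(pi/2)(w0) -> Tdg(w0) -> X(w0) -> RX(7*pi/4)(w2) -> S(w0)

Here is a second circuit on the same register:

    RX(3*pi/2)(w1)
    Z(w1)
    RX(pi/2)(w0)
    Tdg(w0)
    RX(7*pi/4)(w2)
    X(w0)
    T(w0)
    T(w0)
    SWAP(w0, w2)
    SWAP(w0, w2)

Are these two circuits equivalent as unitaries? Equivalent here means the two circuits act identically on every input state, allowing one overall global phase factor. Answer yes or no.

Yes: on every input state the two circuits agree up to one overall phase factor.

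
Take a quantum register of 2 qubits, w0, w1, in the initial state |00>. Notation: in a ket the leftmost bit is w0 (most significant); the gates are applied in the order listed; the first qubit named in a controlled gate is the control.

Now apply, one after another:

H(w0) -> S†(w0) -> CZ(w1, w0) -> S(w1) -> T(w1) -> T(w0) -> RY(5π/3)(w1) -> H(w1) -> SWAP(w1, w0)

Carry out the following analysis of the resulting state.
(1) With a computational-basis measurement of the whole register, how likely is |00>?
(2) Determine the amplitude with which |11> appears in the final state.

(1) A full measurement returns |00> with probability 1/4 - sqrt(3)/8.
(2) The amplitude on |11> is (1 + sqrt(3))*exp(3*I*pi/4)/4.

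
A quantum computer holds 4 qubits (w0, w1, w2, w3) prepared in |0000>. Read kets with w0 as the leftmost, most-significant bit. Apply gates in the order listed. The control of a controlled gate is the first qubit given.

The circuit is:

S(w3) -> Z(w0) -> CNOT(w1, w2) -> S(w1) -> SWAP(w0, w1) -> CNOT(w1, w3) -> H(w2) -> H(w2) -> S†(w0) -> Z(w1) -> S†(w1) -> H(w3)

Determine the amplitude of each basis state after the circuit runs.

The final amplitudes are sqrt(2)/2 on |0000>, sqrt(2)/2 on |0001>, and 0 on every other basis state.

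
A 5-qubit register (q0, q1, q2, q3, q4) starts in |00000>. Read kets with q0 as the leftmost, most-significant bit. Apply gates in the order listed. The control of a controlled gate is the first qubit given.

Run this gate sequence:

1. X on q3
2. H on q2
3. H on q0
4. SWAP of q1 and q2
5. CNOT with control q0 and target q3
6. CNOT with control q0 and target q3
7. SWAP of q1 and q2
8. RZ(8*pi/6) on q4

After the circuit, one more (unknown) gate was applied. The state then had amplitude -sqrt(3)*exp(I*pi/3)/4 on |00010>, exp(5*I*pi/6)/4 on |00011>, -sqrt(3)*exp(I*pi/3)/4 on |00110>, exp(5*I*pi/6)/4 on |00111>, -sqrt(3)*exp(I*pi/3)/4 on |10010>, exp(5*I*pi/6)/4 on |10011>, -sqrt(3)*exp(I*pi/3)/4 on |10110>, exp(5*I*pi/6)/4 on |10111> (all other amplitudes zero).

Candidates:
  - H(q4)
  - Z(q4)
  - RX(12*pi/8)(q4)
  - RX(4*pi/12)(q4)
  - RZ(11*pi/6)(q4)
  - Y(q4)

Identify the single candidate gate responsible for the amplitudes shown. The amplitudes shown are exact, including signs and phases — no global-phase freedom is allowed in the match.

It was RX(4*pi/12)(q4) that produced the state shown. Key observation: the block from step 4 through step 7 cancels to the identity and can be dropped.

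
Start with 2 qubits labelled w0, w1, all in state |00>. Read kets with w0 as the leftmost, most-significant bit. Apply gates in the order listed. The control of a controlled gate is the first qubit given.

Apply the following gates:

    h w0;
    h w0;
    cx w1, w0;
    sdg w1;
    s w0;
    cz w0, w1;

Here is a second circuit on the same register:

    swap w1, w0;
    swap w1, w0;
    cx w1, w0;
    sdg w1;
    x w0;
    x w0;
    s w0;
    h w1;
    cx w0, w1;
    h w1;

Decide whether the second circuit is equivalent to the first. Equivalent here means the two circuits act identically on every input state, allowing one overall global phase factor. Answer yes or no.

Yes, they are equivalent — the unitaries differ by at most a global phase.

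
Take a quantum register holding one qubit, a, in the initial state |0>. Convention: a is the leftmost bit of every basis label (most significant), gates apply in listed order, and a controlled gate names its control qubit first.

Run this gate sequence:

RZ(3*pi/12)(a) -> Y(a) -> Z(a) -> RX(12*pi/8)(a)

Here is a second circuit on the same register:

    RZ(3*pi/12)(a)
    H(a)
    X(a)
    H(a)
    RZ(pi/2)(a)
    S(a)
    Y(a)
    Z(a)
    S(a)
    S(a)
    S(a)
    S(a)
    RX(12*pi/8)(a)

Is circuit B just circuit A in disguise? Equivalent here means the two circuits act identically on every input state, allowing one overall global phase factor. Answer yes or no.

Yes: on every input state the two circuits agree up to one overall phase factor.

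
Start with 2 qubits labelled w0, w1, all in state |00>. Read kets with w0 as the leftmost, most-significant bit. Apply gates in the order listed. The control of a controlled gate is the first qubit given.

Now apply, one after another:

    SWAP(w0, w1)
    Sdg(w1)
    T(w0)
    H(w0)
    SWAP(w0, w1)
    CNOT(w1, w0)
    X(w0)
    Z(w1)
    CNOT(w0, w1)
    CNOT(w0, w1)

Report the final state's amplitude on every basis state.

The final amplitudes are 0 on |00>, -sqrt(2)/2 on |01>, sqrt(2)/2 on |10>, 0 on |11>.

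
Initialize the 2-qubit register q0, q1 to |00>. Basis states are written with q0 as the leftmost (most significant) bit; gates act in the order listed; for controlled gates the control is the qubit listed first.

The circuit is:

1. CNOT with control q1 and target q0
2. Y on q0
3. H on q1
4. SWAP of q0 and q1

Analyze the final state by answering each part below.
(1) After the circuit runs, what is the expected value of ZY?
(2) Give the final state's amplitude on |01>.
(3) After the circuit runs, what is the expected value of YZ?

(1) The expectation value of ZY is 0.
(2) The amplitude on |01> is sqrt(2)*I/2.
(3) The expectation value of YZ is 0.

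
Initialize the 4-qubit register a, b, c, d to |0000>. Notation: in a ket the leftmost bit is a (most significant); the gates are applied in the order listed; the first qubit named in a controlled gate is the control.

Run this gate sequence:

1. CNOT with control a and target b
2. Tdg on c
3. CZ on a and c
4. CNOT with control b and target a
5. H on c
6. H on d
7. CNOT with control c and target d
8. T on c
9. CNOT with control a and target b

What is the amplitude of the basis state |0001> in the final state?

|0001> carries amplitude 1/2 in the final state.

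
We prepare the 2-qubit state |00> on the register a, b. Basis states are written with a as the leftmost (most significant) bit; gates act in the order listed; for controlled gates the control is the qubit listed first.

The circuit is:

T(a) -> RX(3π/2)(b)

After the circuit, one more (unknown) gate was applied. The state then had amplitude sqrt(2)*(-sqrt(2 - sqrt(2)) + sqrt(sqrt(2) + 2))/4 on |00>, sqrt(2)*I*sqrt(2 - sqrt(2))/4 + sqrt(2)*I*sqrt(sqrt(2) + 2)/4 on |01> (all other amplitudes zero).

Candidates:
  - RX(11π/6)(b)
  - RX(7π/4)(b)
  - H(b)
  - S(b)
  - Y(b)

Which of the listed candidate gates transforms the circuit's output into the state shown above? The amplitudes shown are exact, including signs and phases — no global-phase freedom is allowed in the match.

The applied gate was RX(7π/4)(b).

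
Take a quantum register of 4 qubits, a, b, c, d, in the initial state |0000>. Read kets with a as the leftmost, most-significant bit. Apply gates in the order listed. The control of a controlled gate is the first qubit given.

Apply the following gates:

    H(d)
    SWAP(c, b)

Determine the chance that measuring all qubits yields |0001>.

The probability of measuring |0001> is 1/2.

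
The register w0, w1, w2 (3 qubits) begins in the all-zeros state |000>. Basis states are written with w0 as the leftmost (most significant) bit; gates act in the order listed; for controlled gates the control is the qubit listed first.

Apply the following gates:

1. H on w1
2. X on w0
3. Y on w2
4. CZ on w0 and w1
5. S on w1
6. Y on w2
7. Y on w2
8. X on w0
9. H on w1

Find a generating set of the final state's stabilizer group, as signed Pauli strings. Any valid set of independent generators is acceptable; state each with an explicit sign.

One valid set of independent stabilizer generators is +IYI, +ZII, -IIZ (any independent generating set of the same group is equally correct).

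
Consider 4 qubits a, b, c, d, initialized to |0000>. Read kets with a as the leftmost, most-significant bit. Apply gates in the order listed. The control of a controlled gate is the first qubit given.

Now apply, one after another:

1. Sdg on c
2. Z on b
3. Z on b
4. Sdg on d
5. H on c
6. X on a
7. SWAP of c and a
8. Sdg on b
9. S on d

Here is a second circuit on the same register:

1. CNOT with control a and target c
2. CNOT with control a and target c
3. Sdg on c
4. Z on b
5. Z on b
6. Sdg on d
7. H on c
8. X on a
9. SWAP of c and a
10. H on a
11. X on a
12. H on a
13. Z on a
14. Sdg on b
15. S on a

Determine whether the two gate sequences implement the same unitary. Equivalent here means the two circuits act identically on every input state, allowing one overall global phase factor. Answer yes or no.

No: there is an input state on which the two circuits produce genuinely different outputs (not merely differing by a phase).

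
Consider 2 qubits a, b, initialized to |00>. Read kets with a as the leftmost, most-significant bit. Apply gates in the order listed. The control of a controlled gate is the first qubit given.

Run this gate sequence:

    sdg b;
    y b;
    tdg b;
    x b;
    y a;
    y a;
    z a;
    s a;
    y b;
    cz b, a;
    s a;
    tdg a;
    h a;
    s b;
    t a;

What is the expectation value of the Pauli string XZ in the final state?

In the final state, XZ has expectation -sqrt(2)/2.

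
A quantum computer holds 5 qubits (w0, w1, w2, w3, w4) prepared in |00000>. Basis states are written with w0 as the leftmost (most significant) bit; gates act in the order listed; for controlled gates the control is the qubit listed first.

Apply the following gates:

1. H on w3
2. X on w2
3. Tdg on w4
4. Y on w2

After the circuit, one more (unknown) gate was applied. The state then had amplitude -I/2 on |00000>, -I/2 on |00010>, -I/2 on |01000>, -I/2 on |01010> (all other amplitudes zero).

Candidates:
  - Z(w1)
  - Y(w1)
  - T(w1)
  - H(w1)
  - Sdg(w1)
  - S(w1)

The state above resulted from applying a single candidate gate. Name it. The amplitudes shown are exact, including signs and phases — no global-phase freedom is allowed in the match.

The unique candidate consistent with the amplitudes is H(w1).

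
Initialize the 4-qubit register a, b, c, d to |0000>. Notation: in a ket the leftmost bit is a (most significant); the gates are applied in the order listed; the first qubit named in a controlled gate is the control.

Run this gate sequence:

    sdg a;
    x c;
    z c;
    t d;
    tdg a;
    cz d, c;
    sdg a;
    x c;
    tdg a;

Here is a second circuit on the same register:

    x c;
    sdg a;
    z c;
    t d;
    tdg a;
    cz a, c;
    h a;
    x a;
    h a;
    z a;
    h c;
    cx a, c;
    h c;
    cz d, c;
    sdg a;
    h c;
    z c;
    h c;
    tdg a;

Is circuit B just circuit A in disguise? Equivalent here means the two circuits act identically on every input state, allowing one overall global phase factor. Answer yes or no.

Yes — the two circuits implement the same unitary up to a global phase.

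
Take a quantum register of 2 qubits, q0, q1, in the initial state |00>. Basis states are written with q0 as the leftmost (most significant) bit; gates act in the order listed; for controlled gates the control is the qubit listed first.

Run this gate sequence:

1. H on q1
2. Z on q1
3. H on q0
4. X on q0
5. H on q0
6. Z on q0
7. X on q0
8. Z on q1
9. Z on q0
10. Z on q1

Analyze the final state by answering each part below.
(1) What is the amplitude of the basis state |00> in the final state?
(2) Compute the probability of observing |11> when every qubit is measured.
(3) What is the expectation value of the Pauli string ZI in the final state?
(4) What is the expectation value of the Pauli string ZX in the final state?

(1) The amplitude on |00> is 0.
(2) A full measurement returns |11> with probability 1/2.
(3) The observable ZI averages to -1.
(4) The expectation value of ZX is 1.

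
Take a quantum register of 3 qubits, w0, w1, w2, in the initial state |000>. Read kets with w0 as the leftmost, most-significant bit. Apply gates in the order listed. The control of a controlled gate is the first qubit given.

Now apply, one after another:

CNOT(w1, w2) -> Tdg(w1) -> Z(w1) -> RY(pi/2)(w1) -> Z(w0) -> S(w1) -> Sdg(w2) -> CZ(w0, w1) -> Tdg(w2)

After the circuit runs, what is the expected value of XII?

The observable XII averages to 0.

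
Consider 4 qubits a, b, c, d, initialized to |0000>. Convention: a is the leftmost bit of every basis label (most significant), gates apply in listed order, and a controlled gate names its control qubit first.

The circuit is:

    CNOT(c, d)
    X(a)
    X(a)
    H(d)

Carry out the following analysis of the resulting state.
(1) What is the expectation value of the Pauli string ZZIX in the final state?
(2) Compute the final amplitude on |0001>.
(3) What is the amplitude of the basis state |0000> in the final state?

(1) The expectation value of ZZIX is 1. Key observation: gates 2-3 undo each other exactly, leaving only the rest of the circuit to track.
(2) The amplitude on |0001> is sqrt(2)/2.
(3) The amplitude on |0000> is sqrt(2)/2.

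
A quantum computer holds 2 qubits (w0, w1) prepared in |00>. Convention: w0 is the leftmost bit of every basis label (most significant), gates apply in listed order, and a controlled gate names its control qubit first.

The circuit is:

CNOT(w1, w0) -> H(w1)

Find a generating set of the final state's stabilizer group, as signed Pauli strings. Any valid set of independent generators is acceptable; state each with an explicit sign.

The stabilizer group can be generated by +IX, +ZI, among other valid generating sets.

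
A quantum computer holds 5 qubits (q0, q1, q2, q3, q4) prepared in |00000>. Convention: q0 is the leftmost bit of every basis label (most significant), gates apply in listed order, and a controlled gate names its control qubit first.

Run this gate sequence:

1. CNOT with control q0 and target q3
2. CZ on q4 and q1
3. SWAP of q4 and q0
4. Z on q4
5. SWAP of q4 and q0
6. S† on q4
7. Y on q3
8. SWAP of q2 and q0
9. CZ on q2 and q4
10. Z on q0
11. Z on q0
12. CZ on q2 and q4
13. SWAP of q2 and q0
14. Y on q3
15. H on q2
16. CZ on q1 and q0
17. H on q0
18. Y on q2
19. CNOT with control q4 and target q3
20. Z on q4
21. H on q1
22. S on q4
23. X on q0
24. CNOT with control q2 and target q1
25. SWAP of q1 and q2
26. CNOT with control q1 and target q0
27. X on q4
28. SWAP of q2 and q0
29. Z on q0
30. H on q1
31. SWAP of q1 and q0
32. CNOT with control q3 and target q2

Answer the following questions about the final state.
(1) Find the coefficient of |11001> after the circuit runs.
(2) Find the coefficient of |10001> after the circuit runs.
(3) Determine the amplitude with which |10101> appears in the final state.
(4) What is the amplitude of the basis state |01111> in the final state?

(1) |11001> carries amplitude I/2 in the final state. Key observation: the block from step 7 through step 14 cancels to the identity and can be dropped.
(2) The amplitude on |10001> is -I/2.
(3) The amplitude on |10101> is -I/2.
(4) |01111> carries amplitude 0 in the final state.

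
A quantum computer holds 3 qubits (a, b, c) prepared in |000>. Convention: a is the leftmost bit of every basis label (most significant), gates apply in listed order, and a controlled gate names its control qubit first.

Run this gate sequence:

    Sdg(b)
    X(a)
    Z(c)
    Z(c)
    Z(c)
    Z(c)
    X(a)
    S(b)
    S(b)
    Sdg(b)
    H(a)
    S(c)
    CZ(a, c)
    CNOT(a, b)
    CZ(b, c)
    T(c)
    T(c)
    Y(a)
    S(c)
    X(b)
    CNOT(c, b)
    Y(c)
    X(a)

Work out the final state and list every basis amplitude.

The resulting statevector has amplitude -sqrt(2)/2 on |011>, sqrt(2)/2 on |101>, and 0 on every other basis state.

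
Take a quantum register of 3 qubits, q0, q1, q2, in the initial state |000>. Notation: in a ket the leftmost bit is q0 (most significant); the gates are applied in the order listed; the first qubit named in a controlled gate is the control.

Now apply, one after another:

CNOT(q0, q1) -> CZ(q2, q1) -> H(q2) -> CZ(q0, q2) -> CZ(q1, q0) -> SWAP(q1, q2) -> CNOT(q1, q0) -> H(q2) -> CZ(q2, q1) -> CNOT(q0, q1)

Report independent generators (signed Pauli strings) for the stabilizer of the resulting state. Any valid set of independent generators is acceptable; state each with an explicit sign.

One valid set of independent stabilizer generators is +XIZ, +ZIX, +IZI (any independent generating set of the same group is equally correct).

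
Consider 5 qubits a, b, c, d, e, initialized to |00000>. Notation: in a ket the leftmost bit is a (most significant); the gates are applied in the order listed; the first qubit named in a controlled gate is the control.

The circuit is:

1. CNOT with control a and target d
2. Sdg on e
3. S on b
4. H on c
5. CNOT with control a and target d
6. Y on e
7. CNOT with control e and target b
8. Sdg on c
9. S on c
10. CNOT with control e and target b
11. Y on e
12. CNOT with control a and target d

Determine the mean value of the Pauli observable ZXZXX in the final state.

The expectation value of ZXZXX is 0.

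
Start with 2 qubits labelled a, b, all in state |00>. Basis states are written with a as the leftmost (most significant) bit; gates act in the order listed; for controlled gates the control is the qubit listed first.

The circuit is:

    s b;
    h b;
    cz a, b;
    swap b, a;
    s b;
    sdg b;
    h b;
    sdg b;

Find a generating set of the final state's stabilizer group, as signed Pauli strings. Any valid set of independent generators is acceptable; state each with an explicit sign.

The stabilizer group can be generated by +XI, -IY, among other valid generating sets.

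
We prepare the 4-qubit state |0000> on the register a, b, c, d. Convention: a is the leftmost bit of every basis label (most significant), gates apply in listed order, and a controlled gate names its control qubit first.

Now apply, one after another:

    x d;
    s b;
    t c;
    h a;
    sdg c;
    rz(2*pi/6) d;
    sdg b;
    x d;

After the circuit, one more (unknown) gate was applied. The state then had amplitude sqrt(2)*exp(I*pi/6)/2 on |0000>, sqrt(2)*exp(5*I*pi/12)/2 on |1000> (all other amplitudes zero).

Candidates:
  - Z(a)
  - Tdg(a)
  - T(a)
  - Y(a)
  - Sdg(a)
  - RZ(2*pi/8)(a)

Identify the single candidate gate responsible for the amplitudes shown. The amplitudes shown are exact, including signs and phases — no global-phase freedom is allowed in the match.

The applied gate was T(a).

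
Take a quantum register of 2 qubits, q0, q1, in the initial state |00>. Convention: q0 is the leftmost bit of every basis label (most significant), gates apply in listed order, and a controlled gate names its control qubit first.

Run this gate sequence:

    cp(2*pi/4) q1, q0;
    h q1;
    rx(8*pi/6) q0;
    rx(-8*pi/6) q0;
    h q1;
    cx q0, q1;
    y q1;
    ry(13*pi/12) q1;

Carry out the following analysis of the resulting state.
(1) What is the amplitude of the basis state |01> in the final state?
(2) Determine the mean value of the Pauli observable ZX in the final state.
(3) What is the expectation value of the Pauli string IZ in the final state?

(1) The amplitude on |01> is -I*sqrt(sqrt(2) + 2)/4 + I*sqrt(6 - 3*sqrt(2))/4.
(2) In the final state, ZX has expectation -sqrt(2)/4 + sqrt(6)/4.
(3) The observable IZ averages to sqrt(2)/4 + sqrt(6)/4.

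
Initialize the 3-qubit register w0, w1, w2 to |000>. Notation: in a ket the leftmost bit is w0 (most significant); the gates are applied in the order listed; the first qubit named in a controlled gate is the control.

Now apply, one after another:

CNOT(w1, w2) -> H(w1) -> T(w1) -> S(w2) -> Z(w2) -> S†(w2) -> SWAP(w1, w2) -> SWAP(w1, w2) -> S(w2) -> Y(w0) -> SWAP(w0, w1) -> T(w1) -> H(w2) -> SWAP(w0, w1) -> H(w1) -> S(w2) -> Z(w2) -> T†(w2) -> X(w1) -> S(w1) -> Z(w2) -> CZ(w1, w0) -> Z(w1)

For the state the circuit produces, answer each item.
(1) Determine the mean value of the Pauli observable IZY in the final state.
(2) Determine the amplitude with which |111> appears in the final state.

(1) The observable IZY averages to -1/2. Key observation: the block from step 6 through step 9 cancels to the identity and can be dropped.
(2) The amplitude on |111> is sqrt(2)*(-I - exp(3*I*pi/4))/4.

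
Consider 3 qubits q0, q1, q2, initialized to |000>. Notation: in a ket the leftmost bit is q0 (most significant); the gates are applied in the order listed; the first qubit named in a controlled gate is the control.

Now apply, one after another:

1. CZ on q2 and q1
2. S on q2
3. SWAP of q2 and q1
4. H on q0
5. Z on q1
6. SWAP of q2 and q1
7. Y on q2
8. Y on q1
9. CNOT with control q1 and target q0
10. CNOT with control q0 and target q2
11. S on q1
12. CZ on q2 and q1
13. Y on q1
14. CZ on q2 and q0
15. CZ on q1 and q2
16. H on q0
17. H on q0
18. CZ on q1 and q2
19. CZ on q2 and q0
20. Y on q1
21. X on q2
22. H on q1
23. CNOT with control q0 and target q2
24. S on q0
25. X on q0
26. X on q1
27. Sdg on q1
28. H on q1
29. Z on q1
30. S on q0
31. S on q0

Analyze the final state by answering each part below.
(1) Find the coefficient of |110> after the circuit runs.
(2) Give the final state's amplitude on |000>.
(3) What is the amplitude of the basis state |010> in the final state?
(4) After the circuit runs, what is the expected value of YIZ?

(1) The final state's coefficient on |110> equals sqrt(2)*(-1 - I)/4.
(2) The final state's coefficient on |000> equals sqrt(2)*(-1 - I)/4.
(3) The amplitude on |010> is sqrt(2)*(1 - I)/4.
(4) In the final state, YIZ has expectation -1.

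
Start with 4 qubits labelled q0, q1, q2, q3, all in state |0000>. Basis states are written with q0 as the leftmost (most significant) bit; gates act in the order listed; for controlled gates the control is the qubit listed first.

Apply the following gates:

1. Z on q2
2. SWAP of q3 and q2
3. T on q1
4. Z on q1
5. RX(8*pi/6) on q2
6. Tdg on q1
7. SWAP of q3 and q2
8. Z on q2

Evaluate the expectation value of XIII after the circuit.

The observable XIII averages to 0.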